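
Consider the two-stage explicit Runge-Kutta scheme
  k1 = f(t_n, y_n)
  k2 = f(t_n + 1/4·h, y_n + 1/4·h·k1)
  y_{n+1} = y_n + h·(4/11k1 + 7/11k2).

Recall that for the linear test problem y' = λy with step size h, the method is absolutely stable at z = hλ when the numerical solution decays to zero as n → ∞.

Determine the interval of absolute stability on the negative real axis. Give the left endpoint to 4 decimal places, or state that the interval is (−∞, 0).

On y'=λy, z=hλ:
  k1=λy_n ⇒ h·k1=z·y_n;  k2=λ(1+1/4z)y_n ⇒ h·k2=z(1+1/4z)y_n
  y_{n+1}/y_n = 1 + 4/11z + 7/11z(1+1/4z) = 1 + z + 7/44z²
  R(z) = 1 + z + 7/44z².

Boundary: |R(x)|=1, x<0.
x=-0.41: |R|=0.6167
R=1: x+7/44x²=0 ⇒ x=−44/7=-6.2857; min R=1−1/(4·7/44)=-0.5714>−1
Confirm numerically:
  x=-5.646: |R|=0.42539 <1
  x=-4.408: |R|=0.31679 <1
  x=-4.338: |R|=0.34419 <1
  x=-4.323: |R|=0.34986 <1
  x=-6.838: |R|=1.60081 >1
  x=-6.558: |R|=1.28408 >1
Interval (-6.2857, 0).

(-6.2857, 0).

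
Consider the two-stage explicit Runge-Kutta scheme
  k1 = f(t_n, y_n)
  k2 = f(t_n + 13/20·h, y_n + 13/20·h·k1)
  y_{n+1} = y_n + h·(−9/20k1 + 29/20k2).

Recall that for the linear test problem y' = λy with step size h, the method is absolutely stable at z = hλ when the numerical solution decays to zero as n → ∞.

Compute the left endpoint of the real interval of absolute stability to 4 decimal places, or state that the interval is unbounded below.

Test eqn y'=λy, z=hλ:
  k1=λy_n ⇒ h·k1=z·y_n;  k2=λ(1+13/20z)y_n ⇒ h·k2=z(1+13/20z)y_n
  y_{n+1}/y_n = 1 − 9/20z + 29/20z(1+13/20z) = 1 + z + 377/400z²
  Hence R(z) = 1 + z + 377/400z².

Find x<0 with |R(x)|<1.
x=-0.34: |R|=0.7690
R=1: x+377/400x²=0 ⇒ x=−400/377=-1.0610; min R=1−1/(4·377/400)=0.7347>−1
Confirm numerically:
  x=-0.663: |R|=0.75129 <1
  x=-0.541: |R|=0.73485 <1
  x=-0.471: |R|=0.73809 <1
  x=-0.437: |R|=0.74299 <1
  x=-1.410: |R|=1.46378 >1
  x=-1.111: |R|=1.05235 >1
Stable set (-1.0610, 0).

z* = -1.0610.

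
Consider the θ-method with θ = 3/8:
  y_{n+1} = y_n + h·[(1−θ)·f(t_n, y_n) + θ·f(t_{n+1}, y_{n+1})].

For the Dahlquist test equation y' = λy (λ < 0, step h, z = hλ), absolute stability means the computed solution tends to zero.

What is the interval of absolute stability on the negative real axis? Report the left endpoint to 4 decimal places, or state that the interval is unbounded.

z∈(-8.0000,0).

On y'=λy, z=hλ:
  y_{n+1} = y_n + z·[5/8·y_n + 3/8·y_{n+1}] ⇒ (1 − 3/8z)y_{n+1} = (1 + 5/8z)y_n
  so R(z) = (1 + 5/8z)/(1 − 3/8z).

Solve |R(x)|<1 on ℝ⁻.
x=-0.39: |R|=0.6598
R=−1: 1+5/8x = −1+3/8x ⇒ -1/4x=2 ⇒ x=2/(-1/4)=-8.0000
Confirm numerically:
  x=-7.594: |R|=0.97362 <1
  x=-6.543: |R|=0.89453 <1
  x=-3.400: |R|=0.49451 <1
  x=-8.522: |R|=1.03110 >1
  x=-8.199: |R|=1.01221 >1
  x=-8.137: |R|=1.00845 >1
So |R|<1 on (-8.0000, 0).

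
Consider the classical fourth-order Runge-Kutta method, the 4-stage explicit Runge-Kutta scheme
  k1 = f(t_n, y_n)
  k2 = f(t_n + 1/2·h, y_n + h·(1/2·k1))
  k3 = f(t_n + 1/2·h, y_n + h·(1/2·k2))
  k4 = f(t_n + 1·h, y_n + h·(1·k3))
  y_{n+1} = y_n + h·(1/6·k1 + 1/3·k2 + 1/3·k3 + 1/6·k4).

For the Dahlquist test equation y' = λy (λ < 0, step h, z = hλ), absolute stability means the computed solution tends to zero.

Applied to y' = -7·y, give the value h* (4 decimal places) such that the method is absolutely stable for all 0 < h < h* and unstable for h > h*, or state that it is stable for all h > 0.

(-2.7853,0); λ=-7 ⇒ h* = 0.3979.

On y'=λy, z=hλ:
  order 4, 4-stage ⇒ R(z)=1+z+z^2/2+z^3/6+z^4/24
  (e.g. R(-0.6)=0.54940, |R|=0.54940)

Boundary: |R(x)|=1, x<0.
x=-0.6: |R|=0.5494
|R(-2.9)|=1.1872 |R(-2.54)|=0.6889 |R(-0.9)|=0.4108
Bisect:
  x_lo=-3.4742 |R|=2.6422  x_hi=-0.3248 |R|=0.7227
  mid=-1.89952 |R|=0.30472 →hi
  mid=-2.68687 |R|=0.86147 →hi
  mid=-3.08055 |R|=1.54439 →lo
  mid=-2.88371 |R|=1.15881 →lo
  mid=-2.78529 |R|=1.00000 →hi
  mid=-2.83450 |R|=1.07676 →lo
  mid=-2.80990 |R|=1.03773 →lo
  mid=-2.79760 |R|=1.01871 →lo
  mid=-2.79144 |R|=1.00931 →lo
  mid=-2.78837 |R|=1.00465 →lo
  ...
  [-2.78549,-2.78529] ⇒ x*=-2.7853
Interval (-2.7853, 0).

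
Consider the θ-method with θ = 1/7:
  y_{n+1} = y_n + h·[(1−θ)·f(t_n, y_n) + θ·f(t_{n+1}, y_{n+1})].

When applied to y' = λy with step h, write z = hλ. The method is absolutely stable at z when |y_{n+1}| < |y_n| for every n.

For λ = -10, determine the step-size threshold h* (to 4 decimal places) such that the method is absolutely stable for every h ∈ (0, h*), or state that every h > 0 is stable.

(-2.8000,0); λ=-10 ⇒ h* = (14/5)/10 = 0.2800.

Set f=λy, z=hλ:
  y_{n+1} = y_n + z·[6/7·y_n + 1/7·y_{n+1}] ⇒ (1 − 1/7z)y_{n+1} = (1 + 6/7z)y_n
  ⇒ R(z) = (1 + 6/7z)/(1 − 1/7z).

Boundary: |R(x)|=1, x<0.
x=-1.1: |R|=0.0494
R=−1: 1+6/7x = −1+1/7x ⇒ -5/7x=2 ⇒ x=2/(-5/7)=-2.8000
Confirm numerically:
  x=-2.766: |R|=0.98259 <1
  x=-2.456: |R|=0.81810 <1
  x=-2.360: |R|=0.76496 <1
  x=-1.189: |R|=0.01636 <1
  x=-3.245: |R|=1.21718 >1
  x=-2.989: |R|=1.09460 >1
  x=-2.848: |R|=1.02437 >1
Stable set (-2.8000, 0).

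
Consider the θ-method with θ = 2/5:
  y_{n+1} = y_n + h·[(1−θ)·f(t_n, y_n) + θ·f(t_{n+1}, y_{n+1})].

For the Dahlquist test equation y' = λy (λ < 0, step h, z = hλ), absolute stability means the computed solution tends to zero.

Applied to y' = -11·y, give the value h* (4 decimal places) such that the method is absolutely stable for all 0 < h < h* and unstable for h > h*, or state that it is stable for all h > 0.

Set f=λy, z=hλ:
  y_{n+1} = y_n + z·[3/5·y_n + 2/5·y_{n+1}] ⇒ (1 − 2/5z)y_{n+1} = (1 + 3/5z)y_n
  ⇒ R(z) = (1 + 3/5z)/(1 − 2/5z).

Solve |R(x)|<1 on ℝ⁻.
x=-1.53: |R|=0.0509
R=−1: 1+3/5x = −1+2/5x ⇒ -1/5x=2 ⇒ x=2/(-1/5)=-10.0000
Confirm numerically:
  x=-9.274: |R|=0.96917 <1
  x=-6.940: |R|=0.83792 <1
  x=-6.770: |R|=0.82578 <1
  x=-10.334: |R|=1.01301 >1
  x=-10.162: |R|=1.00640 >1
So |R|<1 on (-10.0000, 0).

(-10.0000,0); λ=-11 ⇒ h* = (10)/11 = 0.9091.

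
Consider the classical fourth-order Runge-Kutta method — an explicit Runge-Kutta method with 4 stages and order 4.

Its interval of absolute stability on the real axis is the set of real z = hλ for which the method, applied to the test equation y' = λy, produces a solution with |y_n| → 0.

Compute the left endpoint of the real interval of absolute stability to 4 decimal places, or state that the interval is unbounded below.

Test eqn y'=λy, z=hλ:
  order 4, 4-stage ⇒ R(z)=1+z+z^2/2+z^3/6+z^4/24
  (e.g. R(-1.74)=0.27773, |R|=0.27773)

Need |R(x)|<1, x<0.
x=-1.74: |R|=0.2777
|R(-2.7)|=0.8788 |R(-1.94)|=0.3151 |R(-1.9)|=0.3048
Bisect:
  x_lo=-3.3903 |R|=2.3668  x_hi=-0.3308 |R|=0.7184
  mid=-1.86053 |R|=0.29613 →hi
  mid=-2.62541 |R|=0.78452 →hi
  mid=-3.00785 |R|=1.39078 →lo
  mid=-2.81663 |R|=1.04829 →lo
  mid=-2.72102 |R|=0.90734 →hi
  mid=-2.76883 |R|=0.97546 →hi
  mid=-2.79273 |R|=1.01127 →lo
  ...
  [-2.78545,-2.78526] ⇒ x*=-2.7853
Stable set (-2.7853, 0).

z* = -2.7853.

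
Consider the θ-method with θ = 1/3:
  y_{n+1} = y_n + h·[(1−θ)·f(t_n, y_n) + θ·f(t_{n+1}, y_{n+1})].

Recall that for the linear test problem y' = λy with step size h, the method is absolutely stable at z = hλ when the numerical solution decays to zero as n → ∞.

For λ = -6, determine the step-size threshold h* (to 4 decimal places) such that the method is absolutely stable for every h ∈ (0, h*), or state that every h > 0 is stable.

On y'=λy, z=hλ:
  y_{n+1} = y_n + z·[2/3·y_n + 1/3·y_{n+1}] ⇒ (1 − 1/3z)y_{n+1} = (1 + 2/3z)y_n
  Hence R(z) = (1 + 2/3z)/(1 − 1/3z).

Find x<0 with |R(x)|<1.
x=-1.69: |R|=0.0810
R=−1: 1+2/3x = −1+1/3x ⇒ -1/3x=2 ⇒ x=2/(-1/3)=-6.0000
Confirm numerically:
  x=-4.445: |R|=0.79113 <1
  x=-3.959: |R|=0.70671 <1
  x=-2.718: |R|=0.42602 <1
  x=-2.710: |R|=0.42382 <1
  x=-6.565: |R|=1.05907 >1
  x=-6.544: |R|=1.05700 >1
So |R|<1 on (-6.0000, 0).

(-6.0000,0); λ=-6 ⇒ h* = (6)/6 = 1.0000.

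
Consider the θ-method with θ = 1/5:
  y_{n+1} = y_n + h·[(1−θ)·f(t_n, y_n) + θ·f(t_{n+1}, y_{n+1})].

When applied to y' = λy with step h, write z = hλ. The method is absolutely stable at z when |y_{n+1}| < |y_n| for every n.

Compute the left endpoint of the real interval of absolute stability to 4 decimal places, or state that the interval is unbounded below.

z* = -3.3333.

With y'=λy (z=hλ):
  y_{n+1} = y_n + z·[4/5·y_n + 1/5·y_{n+1}] ⇒ (1 − 1/5z)y_{n+1} = (1 + 4/5z)y_n
  R(z) = (1 + 4/5z)/(1 − 1/5z).

Need |R(x)|<1, x<0.
x=-0.33: |R|=0.6904
R=−1: 1+4/5x = −1+1/5x ⇒ -3/5x=2 ⇒ x=2/(-3/5)=-3.3333
Confirm numerically:
  x=-3.018: |R|=0.88202 <1
  x=-2.577: |R|=0.70054 <1
  x=-1.655: |R|=0.24343 <1
  x=-1.589: |R|=0.20580 <1
  x=-3.918: |R|=1.19668 >1
  x=-3.658: |R|=1.11250 >1
  x=-3.592: |R|=1.09032 >1
So |R|<1 on (-3.3333, 0).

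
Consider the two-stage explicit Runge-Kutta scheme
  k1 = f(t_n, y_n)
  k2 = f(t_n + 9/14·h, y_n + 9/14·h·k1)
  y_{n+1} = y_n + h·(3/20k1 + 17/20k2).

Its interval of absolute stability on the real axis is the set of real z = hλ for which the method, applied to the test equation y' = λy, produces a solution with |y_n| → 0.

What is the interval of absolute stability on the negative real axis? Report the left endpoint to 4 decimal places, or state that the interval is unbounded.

(-1.8301, 0).

With y'=λy (z=hλ):
  k1=λy_n ⇒ h·k1=z·y_n;  k2=λ(1+9/14z)y_n ⇒ h·k2=z(1+9/14z)y_n
  y_{n+1}/y_n = 1 + 3/20z + 17/20z(1+9/14z) = 1 + z + 153/280z²
  ⇒ R(z) = 1 + z + 153/280z².

Need |R(x)|<1, x<0.
x=-1.75: |R|=0.9234
R=1: x+153/280x²=0 ⇒ x=−280/153=-1.8301; min R=1−1/(4·153/280)=0.5425>−1
Confirm numerically:
  x=-1.318: |R|=0.63121 <1
  x=-1.116: |R|=0.56455 <1
  x=-0.896: |R|=0.54268 <1
  x=-0.869: |R|=0.54364 <1
  x=-2.391: |R|=1.73287 >1
  x=-1.934: |R|=1.10984 >1
  x=-1.884: |R|=1.05552 >1
So |R|<1 on (-1.8301, 0).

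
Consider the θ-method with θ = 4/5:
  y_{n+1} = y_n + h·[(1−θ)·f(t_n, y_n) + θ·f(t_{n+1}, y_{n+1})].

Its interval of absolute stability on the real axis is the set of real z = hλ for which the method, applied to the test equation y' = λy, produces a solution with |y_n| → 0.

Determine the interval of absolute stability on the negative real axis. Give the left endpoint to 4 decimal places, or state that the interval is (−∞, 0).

interval (−∞, 0).

On y'=λy, z=hλ:
  y_{n+1} = y_n + z·[1/5·y_n + 4/5·y_{n+1}] ⇒ (1 − 4/5z)y_{n+1} = (1 + 1/5z)y_n
  ⇒ R(z) = (1 + 1/5z)/(1 − 4/5z).

Boundary: |R(x)|=1, x<0.
x=-1.65: |R|=0.2888
x=-2: |R|=0.2308
x=-10: |R|=0.1111
x=-100: |R|=0.2346
θ=4/5≥1/2 ⇒ |1+1/5x|<|1−4/5x| ∀x<0 ⇒ stable on all of ℝ⁻.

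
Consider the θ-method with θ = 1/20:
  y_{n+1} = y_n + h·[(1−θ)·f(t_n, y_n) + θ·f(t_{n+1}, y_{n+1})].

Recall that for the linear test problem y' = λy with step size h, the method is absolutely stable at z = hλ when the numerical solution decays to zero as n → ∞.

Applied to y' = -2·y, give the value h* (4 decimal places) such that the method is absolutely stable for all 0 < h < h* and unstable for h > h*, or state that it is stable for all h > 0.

Test eqn y'=λy, z=hλ:
  y_{n+1} = y_n + z·[19/20·y_n + 1/20·y_{n+1}] ⇒ (1 − 1/20z)y_{n+1} = (1 + 19/20z)y_n
  Hence R(z) = (1 + 19/20z)/(1 − 1/20z).

Need |R(x)|<1, x<0.
x=-1.74: |R|=0.6007
R=−1: 1+19/20x = −1+1/20x ⇒ -9/10x=2 ⇒ x=2/(-9/10)=-2.2222
Confirm numerically:
  x=-2.189: |R|=0.97305 <1
  x=-1.710: |R|=0.57531 <1
  x=-1.588: |R|=0.47119 <1
  x=-1.429: |R|=0.33371 <1
  x=-2.253: |R|=1.02490 >1
  x=-2.244: |R|=1.01762 >1
Interval (-2.2222, 0).

(-2.2222,0); λ=-2 ⇒ h* = (20/9)/2 = 1.1111.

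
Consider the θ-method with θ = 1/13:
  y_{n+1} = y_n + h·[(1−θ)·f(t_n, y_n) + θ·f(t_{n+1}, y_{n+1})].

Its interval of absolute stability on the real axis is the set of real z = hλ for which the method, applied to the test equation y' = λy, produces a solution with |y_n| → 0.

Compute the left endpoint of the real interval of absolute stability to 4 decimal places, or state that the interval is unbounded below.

z* = -2.3636.

Test eqn y'=λy, z=hλ:
  y_{n+1} = y_n + z·[12/13·y_n + 1/13·y_{n+1}] ⇒ (1 − 1/13z)y_{n+1} = (1 + 12/13z)y_n
  R(z) = (1 + 12/13z)/(1 − 1/13z).

Boundary: |R(x)|=1, x<0.
x=-0.57: |R|=0.4539
R=−1: 1+12/13x = −1+1/13x ⇒ -11/13x=2 ⇒ x=2/(-11/13)=-2.3636
Confirm numerically:
  x=-1.832: |R|=0.60572 <1
  x=-1.304: |R|=0.18512 <1
  x=-1.284: |R|=0.16858 <1
  x=-1.216: |R|=0.11199 <1
  x=-2.772: |R|=1.28481 >1
  x=-2.650: |R|=1.20128 >1
So |R|<1 on (-2.3636, 0).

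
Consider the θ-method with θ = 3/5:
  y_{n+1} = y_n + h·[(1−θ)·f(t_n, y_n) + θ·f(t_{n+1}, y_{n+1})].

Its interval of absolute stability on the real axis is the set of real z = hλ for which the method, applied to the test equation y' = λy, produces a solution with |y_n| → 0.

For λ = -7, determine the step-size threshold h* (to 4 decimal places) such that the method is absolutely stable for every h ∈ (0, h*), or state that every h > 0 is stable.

Test eqn y'=λy, z=hλ:
  y_{n+1} = y_n + z·[2/5·y_n + 3/5·y_{n+1}] ⇒ (1 − 3/5z)y_{n+1} = (1 + 2/5z)y_n
  so R(z) = (1 + 2/5z)/(1 − 3/5z).

Find x<0 with |R(x)|<1.
x=-1.77: |R|=0.1416
x=-2: |R|=0.0909
x=-10: |R|=0.4286
x=-100: |R|=0.6393
θ=3/5≥1/2 ⇒ |1+2/5x|<|1−3/5x| ∀x<0 ⇒ unbounded interval.

(−∞, 0) — no finite endpoint. Any h>0 works for λ=-7.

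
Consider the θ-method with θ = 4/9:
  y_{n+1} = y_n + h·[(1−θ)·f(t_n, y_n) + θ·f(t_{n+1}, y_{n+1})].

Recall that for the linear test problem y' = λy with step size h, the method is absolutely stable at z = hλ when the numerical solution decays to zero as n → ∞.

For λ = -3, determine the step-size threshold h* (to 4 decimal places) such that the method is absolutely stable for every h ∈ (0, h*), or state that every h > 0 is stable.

Set f=λy, z=hλ:
  y_{n+1} = y_n + z·[5/9·y_n + 4/9·y_{n+1}] ⇒ (1 − 4/9z)y_{n+1} = (1 + 5/9z)y_n
  so R(z) = (1 + 5/9z)/(1 − 4/9z).

Solve |R(x)|<1 on ℝ⁻.
x=-1.66: |R|=0.0448
R=−1: 1+5/9x = −1+4/9x ⇒ -1/9x=2 ⇒ x=2/(-1/9)=-18.0000
Confirm numerically:
  x=-12.543: |R|=0.90778 <1
  x=-10.058: |R|=0.83868 <1
  x=-9.306: |R|=0.81192 <1
  x=-8.805: |R|=0.79206 <1
  x=-18.475: |R|=1.00573 >1
  x=-18.377: |R|=1.00457 >1
  x=-18.053: |R|=1.00065 >1
So |R|<1 on (-18.0000, 0).

(-18.0000,0); λ=-3 ⇒ h* = (18)/3 = 6.0000.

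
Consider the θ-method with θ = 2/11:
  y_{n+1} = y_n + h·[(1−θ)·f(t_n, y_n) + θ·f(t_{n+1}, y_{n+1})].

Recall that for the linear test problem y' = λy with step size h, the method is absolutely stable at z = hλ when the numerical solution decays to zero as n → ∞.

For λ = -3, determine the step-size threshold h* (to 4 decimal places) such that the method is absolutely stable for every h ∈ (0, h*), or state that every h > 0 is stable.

(-3.1429,0); λ=-3 ⇒ h* = (22/7)/3 = 1.0476.

Test eqn y'=λy, z=hλ:
  y_{n+1} = y_n + z·[9/11·y_n + 2/11·y_{n+1}] ⇒ (1 − 2/11z)y_{n+1} = (1 + 9/11z)y_n
  so R(z) = (1 + 9/11z)/(1 − 2/11z).

Boundary: |R(x)|=1, x<0.
x=-0.93: |R|=0.2045
R=−1: 1+9/11x = −1+2/11x ⇒ -7/11x=2 ⇒ x=2/(-7/11)=-3.1429
Confirm numerically:
  x=-3.092: |R|=0.97928 <1
  x=-2.611: |R|=0.77050 <1
  x=-2.137: |R|=0.53902 <1
  x=-1.441: |R|=0.14184 <1
  x=-3.405: |R|=1.10303 >1
  x=-3.324: |R|=1.07185 >1
  x=-3.220: |R|=1.03096 >1
Stable set (-3.1429, 0).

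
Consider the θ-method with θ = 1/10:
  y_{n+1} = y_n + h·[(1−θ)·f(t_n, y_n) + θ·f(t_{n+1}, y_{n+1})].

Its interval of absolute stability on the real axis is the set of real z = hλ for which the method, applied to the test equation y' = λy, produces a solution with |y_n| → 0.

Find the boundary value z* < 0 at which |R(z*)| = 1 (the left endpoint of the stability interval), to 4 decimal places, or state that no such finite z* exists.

With y'=λy (z=hλ):
  y_{n+1} = y_n + z·[9/10·y_n + 1/10·y_{n+1}] ⇒ (1 − 1/10z)y_{n+1} = (1 + 9/10z)y_n
  ⇒ R(z) = (1 + 9/10z)/(1 − 1/10z).

Solve |R(x)|<1 on ℝ⁻.
x=-1.24: |R|=0.1032
R=−1: 1+9/10x = −1+1/10x ⇒ -4/5x=2 ⇒ x=2/(-4/5)=-2.5000
Confirm numerically:
  x=-1.889: |R|=0.58886 <1
  x=-1.280: |R|=0.13475 <1
  x=-1.120: |R|=0.00719 <1
  x=-2.938: |R|=1.27083 >1
  x=-2.623: |R|=1.07795 >1
  x=-2.572: |R|=1.04582 >1
Stable set (-2.5000, 0).

left endpoint -2.5000.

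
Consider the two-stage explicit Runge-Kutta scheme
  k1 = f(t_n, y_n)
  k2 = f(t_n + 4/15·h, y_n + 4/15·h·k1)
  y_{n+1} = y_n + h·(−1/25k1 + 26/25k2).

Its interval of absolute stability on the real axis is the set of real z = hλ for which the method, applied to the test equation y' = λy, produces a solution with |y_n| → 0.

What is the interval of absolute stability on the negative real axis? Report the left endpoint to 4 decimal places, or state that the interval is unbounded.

On y'=λy, z=hλ:
  k1=λy_n ⇒ h·k1=z·y_n;  k2=λ(1+4/15z)y_n ⇒ h·k2=z(1+4/15z)y_n
  y_{n+1}/y_n = 1 − 1/25z + 26/25z(1+4/15z) = 1 + z + 104/375z²
  R(z) = 1 + z + 104/375z².

Need |R(x)|<1, x<0.
x=-1.65: |R|=0.1050
R=1: x+104/375x²=0 ⇒ x=−375/104=-3.6058; min R=1−1/(4·104/375)=0.0986>−1
Confirm numerically:
  x=-2.997: |R|=0.49401 <1
  x=-2.686: |R|=0.31485 <1
  x=-2.332: |R|=0.17620 <1
  x=-1.919: |R|=0.10230 <1
  x=-4.065: |R|=1.51772 >1
  x=-3.898: |R|=1.31591 >1
Stable set (-3.6058, 0).

(-3.6058, 0).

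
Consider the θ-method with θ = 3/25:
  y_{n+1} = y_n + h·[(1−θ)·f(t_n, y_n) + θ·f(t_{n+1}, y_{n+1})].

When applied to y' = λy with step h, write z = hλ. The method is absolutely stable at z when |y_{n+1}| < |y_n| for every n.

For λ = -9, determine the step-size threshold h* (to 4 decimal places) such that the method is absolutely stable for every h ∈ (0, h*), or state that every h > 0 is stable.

On y'=λy, z=hλ:
  y_{n+1} = y_n + z·[22/25·y_n + 3/25·y_{n+1}] ⇒ (1 − 3/25z)y_{n+1} = (1 + 22/25z)y_n
  ⇒ R(z) = (1 + 22/25z)/(1 − 3/25z).

Find x<0 with |R(x)|<1.
x=-0.69: |R|=0.3628
R=−1: 1+22/25x = −1+3/25x ⇒ -19/25x=2 ⇒ x=2/(-19/25)=-2.6316
Confirm numerically:
  x=-2.097: |R|=0.67540 <1
  x=-2.017: |R|=0.62394 <1
  x=-1.976: |R|=0.59726 <1
  x=-1.539: |R|=0.29908 <1
  x=-3.114: |R|=1.26690 >1
  x=-2.797: |R|=1.09413 >1
So |R|<1 on (-2.6316, 0).

(-2.6316,0); λ=-9 ⇒ h* = (50/19)/9 = 0.2924.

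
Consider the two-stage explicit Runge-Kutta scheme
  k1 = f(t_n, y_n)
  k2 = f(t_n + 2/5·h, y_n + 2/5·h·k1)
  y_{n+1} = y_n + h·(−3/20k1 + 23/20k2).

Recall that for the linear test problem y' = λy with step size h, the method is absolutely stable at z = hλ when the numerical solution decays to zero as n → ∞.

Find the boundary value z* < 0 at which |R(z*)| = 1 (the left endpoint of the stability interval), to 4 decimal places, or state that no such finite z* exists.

With y'=λy (z=hλ):
  k1=λy_n ⇒ h·k1=z·y_n;  k2=λ(1+2/5z)y_n ⇒ h·k2=z(1+2/5z)y_n
  y_{n+1}/y_n = 1 − 3/20z + 23/20z(1+2/5z) = 1 + z + 23/50z²
  R(z) = 1 + z + 23/50z².

Boundary: |R(x)|=1, x<0.
x=-1.42: |R|=0.5075
R=1: x+23/50x²=0 ⇒ x=−50/23=-2.1739; min R=1−1/(4·23/50)=0.4565>−1
Confirm numerically:
  x=-1.776: |R|=0.67492 <1
  x=-1.711: |R|=0.63566 <1
  x=-1.177: |R|=0.46025 <1
  x=-0.913: |R|=0.47044 <1
  x=-2.724: |R|=1.68928 >1
  x=-2.446: |R|=1.30614 >1
Interval (-2.1739, 0).

left endpoint -2.1739.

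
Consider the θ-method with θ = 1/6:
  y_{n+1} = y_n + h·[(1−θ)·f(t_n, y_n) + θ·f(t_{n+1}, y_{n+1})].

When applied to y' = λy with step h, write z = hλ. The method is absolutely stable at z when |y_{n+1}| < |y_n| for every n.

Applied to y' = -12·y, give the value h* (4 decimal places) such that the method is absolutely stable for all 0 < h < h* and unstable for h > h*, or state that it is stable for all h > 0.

Test eqn y'=λy, z=hλ:
  y_{n+1} = y_n + z·[5/6·y_n + 1/6·y_{n+1}] ⇒ (1 − 1/6z)y_{n+1} = (1 + 5/6z)y_n
  so R(z) = (1 + 5/6z)/(1 − 1/6z).

Need |R(x)|<1, x<0.
x=-0.64: |R|=0.4217
R=−1: 1+5/6x = −1+1/6x ⇒ -2/3x=2 ⇒ x=2/(-2/3)=-3.0000
Confirm numerically:
  x=-2.930: |R|=0.96865 <1
  x=-1.615: |R|=0.27249 <1
  x=-1.614: |R|=0.27187 <1
  x=-3.253: |R|=1.10937 >1
  x=-3.187: |R|=1.08142 >1
So |R|<1 on (-3.0000, 0).

(-3.0000,0); λ=-12 ⇒ h* = (3)/12 = 0.2500.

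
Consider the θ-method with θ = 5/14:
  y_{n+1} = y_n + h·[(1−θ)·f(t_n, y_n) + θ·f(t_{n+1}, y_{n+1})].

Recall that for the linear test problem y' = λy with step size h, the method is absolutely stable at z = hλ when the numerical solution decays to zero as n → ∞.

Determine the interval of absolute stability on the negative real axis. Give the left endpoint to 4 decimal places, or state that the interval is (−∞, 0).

Set f=λy, z=hλ:
  y_{n+1} = y_n + z·[9/14·y_n + 5/14·y_{n+1}] ⇒ (1 − 5/14z)y_{n+1} = (1 + 9/14z)y_n
  R(z) = (1 + 9/14z)/(1 − 5/14z).

Solve |R(x)|<1 on ℝ⁻.
x=-0.46: |R|=0.6049
R=−1: 1+9/14x = −1+5/14x ⇒ -2/7x=2 ⇒ x=2/(-2/7)=-7.0000
Confirm numerically:
  x=-6.218: |R|=0.93063 <1
  x=-4.403: |R|=0.71156 <1
  x=-4.157: |R|=0.67308 <1
  x=-7.417: |R|=1.03265 >1
  x=-7.316: |R|=1.02499 >1
  x=-7.230: |R|=1.01834 >1
So |R|<1 on (-7.0000, 0).

z∈(-7.0000,0).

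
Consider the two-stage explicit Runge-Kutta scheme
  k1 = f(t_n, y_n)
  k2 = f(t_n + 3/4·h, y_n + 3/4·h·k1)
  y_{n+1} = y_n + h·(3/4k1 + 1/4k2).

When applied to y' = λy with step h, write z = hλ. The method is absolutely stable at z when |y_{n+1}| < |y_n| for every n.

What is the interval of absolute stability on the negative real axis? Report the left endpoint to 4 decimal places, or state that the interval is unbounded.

With y'=λy (z=hλ):
  k1=λy_n ⇒ h·k1=z·y_n;  k2=λ(1+3/4z)y_n ⇒ h·k2=z(1+3/4z)y_n
  y_{n+1}/y_n = 1 + 3/4z + 1/4z(1+3/4z) = 1 + z + 3/16z²
  ⇒ R(z) = 1 + z + 3/16z².

Need |R(x)|<1, x<0.
x=-1.35: |R|=0.0083
R=1: x+3/16x²=0 ⇒ x=−16/3=-5.3333; min R=1−1/(4·3/16)=-0.3333>−1
Confirm numerically:
  x=-4.934: |R|=0.63057 <1
  x=-4.492: |R|=0.29139 <1
  x=-3.283: |R|=0.26211 <1
  x=-5.909: |R|=1.63780 >1
  x=-5.904: |R|=1.63173 >1
So |R|<1 on (-5.3333, 0).

(-5.3333, 0).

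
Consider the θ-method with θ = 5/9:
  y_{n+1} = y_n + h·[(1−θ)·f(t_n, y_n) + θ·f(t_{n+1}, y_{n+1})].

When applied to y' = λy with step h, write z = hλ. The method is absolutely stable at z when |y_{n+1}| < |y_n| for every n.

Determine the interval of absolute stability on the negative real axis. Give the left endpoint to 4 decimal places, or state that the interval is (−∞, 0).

On y'=λy, z=hλ:
  y_{n+1} = y_n + z·[4/9·y_n + 5/9·y_{n+1}] ⇒ (1 − 5/9z)y_{n+1} = (1 + 4/9z)y_n
  ⇒ R(z) = (1 + 4/9z)/(1 − 5/9z).

Need |R(x)|<1, x<0.
x=-1.76: |R|=0.1101
x=-2: |R|=0.0526
x=-10: |R|=0.5254
x=-100: |R|=0.7682
θ=5/9≥1/2 ⇒ |1+4/9x|<|1−5/9x| ∀x<0 ⇒ interval (−∞,0).

interval (−∞, 0).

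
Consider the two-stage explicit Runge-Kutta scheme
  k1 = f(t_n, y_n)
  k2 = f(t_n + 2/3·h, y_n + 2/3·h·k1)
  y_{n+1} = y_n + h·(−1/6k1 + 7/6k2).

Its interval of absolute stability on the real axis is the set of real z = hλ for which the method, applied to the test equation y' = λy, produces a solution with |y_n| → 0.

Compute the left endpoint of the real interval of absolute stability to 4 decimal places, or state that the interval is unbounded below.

With y'=λy (z=hλ):
  k1=λy_n ⇒ h·k1=z·y_n;  k2=λ(1+2/3z)y_n ⇒ h·k2=z(1+2/3z)y_n
  y_{n+1}/y_n = 1 − 1/6z + 7/6z(1+2/3z) = 1 + z + 7/9z²
  so R(z) = 1 + z + 7/9z².

Boundary: |R(x)|=1, x<0.
x=-1.25: |R|=0.9653
R=1: x+7/9x²=0 ⇒ x=−9/7=-1.2857; min R=1−1/(4·7/9)=0.6786>−1
Confirm numerically:
  x=-1.040: |R|=0.80124 <1
  x=-0.959: |R|=0.75631 <1
  x=-0.610: |R|=0.67941 <1
  x=-1.494: |R|=1.24203 >1
  x=-1.398: |R|=1.12209 >1
Interval (-1.2857, 0).

z* = -1.2857.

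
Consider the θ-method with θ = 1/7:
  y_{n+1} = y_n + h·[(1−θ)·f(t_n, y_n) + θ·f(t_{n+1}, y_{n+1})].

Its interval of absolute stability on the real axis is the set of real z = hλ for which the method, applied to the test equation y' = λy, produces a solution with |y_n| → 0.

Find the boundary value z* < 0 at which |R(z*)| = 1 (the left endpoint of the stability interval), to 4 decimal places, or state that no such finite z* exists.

Test eqn y'=λy, z=hλ:
  y_{n+1} = y_n + z·[6/7·y_n + 1/7·y_{n+1}] ⇒ (1 − 1/7z)y_{n+1} = (1 + 6/7z)y_n
  ⇒ R(z) = (1 + 6/7z)/(1 − 1/7z).

Solve |R(x)|<1 on ℝ⁻.
x=-1.65: |R|=0.3353
R=−1: 1+6/7x = −1+1/7x ⇒ -5/7x=2 ⇒ x=2/(-5/7)=-2.8000
Confirm numerically:
  x=-2.328: |R|=0.74700 <1
  x=-2.135: |R|=0.63602 <1
  x=-1.733: |R|=0.38910 <1
  x=-3.205: |R|=1.19843 >1
  x=-3.158: |R|=1.17622 >1
Interval (-2.8000, 0).

left endpoint -2.8000.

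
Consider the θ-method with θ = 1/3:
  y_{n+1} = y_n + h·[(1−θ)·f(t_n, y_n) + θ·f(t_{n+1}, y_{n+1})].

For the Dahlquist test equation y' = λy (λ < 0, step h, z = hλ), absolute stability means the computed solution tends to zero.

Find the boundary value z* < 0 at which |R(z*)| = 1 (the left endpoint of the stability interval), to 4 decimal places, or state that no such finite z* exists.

left endpoint -6.0000.

Test eqn y'=λy, z=hλ:
  y_{n+1} = y_n + z·[2/3·y_n + 1/3·y_{n+1}] ⇒ (1 − 1/3z)y_{n+1} = (1 + 2/3z)y_n
  ⇒ R(z) = (1 + 2/3z)/(1 − 1/3z).

Boundary: |R(x)|=1, x<0.
x=-1.23: |R|=0.1277
R=−1: 1+2/3x = −1+1/3x ⇒ -1/3x=2 ⇒ x=2/(-1/3)=-6.0000
Confirm numerically:
  x=-5.976: |R|=0.99733 <1
  x=-5.711: |R|=0.96682 <1
  x=-5.057: |R|=0.88296 <1
  x=-3.149: |R|=0.53635 <1
  x=-6.302: |R|=1.03247 >1
  x=-6.194: |R|=1.02110 >1
So |R|<1 on (-6.0000, 0).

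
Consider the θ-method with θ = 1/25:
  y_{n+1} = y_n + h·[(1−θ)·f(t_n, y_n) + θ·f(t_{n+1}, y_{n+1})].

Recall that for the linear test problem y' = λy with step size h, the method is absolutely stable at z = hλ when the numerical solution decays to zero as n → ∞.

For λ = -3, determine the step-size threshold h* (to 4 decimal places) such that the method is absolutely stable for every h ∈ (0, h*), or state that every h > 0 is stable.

With y'=λy (z=hλ):
  y_{n+1} = y_n + z·[24/25·y_n + 1/25·y_{n+1}] ⇒ (1 − 1/25z)y_{n+1} = (1 + 24/25z)y_n
  so R(z) = (1 + 24/25z)/(1 − 1/25z).

Need |R(x)|<1, x<0.
x=-0.57: |R|=0.4427
R=−1: 1+24/25x = −1+1/25x ⇒ -23/25x=2 ⇒ x=2/(-23/25)=-2.1739
Confirm numerically:
  x=-2.096: |R|=0.93386 <1
  x=-1.554: |R|=0.46306 <1
  x=-0.950: |R|=0.08478 <1
  x=-0.927: |R|=0.10614 <1
  x=-2.732: |R|=1.46286 >1
  x=-2.431: |R|=1.21556 >1
Interval (-2.1739, 0).

(-2.1739,0); λ=-3 ⇒ h* = (50/23)/3 = 0.7246.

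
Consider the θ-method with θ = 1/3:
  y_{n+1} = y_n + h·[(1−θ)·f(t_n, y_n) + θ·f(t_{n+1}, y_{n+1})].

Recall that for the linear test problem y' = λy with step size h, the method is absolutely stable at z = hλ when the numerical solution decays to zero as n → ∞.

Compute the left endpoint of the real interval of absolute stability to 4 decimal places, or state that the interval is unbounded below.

Test eqn y'=λy, z=hλ:
  y_{n+1} = y_n + z·[2/3·y_n + 1/3·y_{n+1}] ⇒ (1 − 1/3z)y_{n+1} = (1 + 2/3z)y_n
  ⇒ R(z) = (1 + 2/3z)/(1 − 1/3z).

Solve |R(x)|<1 on ℝ⁻.
x=-1.53: |R|=0.0132
R=−1: 1+2/3x = −1+1/3x ⇒ -1/3x=2 ⇒ x=2/(-1/3)=-6.0000
Confirm numerically:
  x=-5.612: |R|=0.95495 <1
  x=-4.497: |R|=0.79952 <1
  x=-3.345: |R|=0.58156 <1
  x=-6.477: |R|=1.05033 >1
  x=-6.275: |R|=1.02965 >1
  x=-6.070: |R|=1.00772 >1
Stable set (-6.0000, 0).

left endpoint -6.0000.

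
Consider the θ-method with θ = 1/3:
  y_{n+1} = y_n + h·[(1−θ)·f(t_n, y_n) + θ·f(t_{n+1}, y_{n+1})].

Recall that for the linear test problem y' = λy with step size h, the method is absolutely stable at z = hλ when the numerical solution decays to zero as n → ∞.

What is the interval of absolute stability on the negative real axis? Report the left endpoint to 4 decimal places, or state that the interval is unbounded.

z∈(-6.0000,0).

Set f=λy, z=hλ:
  y_{n+1} = y_n + z·[2/3·y_n + 1/3·y_{n+1}] ⇒ (1 − 1/3z)y_{n+1} = (1 + 2/3z)y_n
  Hence R(z) = (1 + 2/3z)/(1 − 1/3z).

Need |R(x)|<1, x<0.
x=-0.67: |R|=0.4523
R=−1: 1+2/3x = −1+1/3x ⇒ -1/3x=2 ⇒ x=2/(-1/3)=-6.0000
Confirm numerically:
  x=-5.021: |R|=0.87795 <1
  x=-4.494: |R|=0.79904 <1
  x=-3.598: |R|=0.63595 <1
  x=-6.284: |R|=1.03059 >1
  x=-6.088: |R|=1.00968 >1
Stable set (-6.0000, 0).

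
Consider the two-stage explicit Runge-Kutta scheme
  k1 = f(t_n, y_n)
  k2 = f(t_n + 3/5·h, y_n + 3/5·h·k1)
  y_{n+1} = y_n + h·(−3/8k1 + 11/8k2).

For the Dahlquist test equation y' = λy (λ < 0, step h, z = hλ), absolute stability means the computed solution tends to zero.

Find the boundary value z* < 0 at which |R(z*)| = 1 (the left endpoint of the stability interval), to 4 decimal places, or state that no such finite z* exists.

On y'=λy, z=hλ:
  k1=λy_n ⇒ h·k1=z·y_n;  k2=λ(1+3/5z)y_n ⇒ h·k2=z(1+3/5z)y_n
  y_{n+1}/y_n = 1 − 3/8z + 11/8z(1+3/5z) = 1 + z + 33/40z²
  Hence R(z) = 1 + z + 33/40z².

Need |R(x)|<1, x<0.
x=-1.62: |R|=1.5451
R=1: x+33/40x²=0 ⇒ x=−40/33=-1.2121; min R=1−1/(4·33/40)=0.6970>−1
Confirm numerically:
  x=-0.786: |R|=0.72368 <1
  x=-0.783: |R|=0.72280 <1
  x=-0.656: |R|=0.69903 <1
  x=-1.711: |R|=1.70420 >1
  x=-1.552: |R|=1.43518 >1
  x=-1.394: |R|=1.20917 >1
Interval (-1.2121, 0).

left endpoint -1.2121.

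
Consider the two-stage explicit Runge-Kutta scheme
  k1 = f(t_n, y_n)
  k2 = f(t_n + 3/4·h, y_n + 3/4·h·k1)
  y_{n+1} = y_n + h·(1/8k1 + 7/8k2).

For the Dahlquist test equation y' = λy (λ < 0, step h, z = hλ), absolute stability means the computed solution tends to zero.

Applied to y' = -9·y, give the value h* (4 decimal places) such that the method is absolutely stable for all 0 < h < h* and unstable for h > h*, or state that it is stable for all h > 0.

(-1.5238,0); λ=-9 ⇒ h* = (32/21)/9 = 0.1693.

With y'=λy (z=hλ):
  k1=λy_n ⇒ h·k1=z·y_n;  k2=λ(1+3/4z)y_n ⇒ h·k2=z(1+3/4z)y_n
  y_{n+1}/y_n = 1 + 1/8z + 7/8z(1+3/4z) = 1 + z + 21/32z²
  so R(z) = 1 + z + 21/32z².

Solve |R(x)|<1 on ℝ⁻.
x=-1.02: |R|=0.6628
R=1: x+21/32x²=0 ⇒ x=−32/21=-1.5238; min R=1−1/(4·21/32)=0.6190>−1
Confirm numerically:
  x=-1.446: |R|=0.92616 <1
  x=-1.003: |R|=0.65719 <1
  x=-1.002: |R|=0.65688 <1
  x=-0.831: |R|=0.62218 <1
  x=-2.122: |R|=1.83302 >1
  x=-1.972: |R|=1.58001 >1
  x=-1.928: |R|=1.51140 >1
So |R|<1 on (-1.5238, 0).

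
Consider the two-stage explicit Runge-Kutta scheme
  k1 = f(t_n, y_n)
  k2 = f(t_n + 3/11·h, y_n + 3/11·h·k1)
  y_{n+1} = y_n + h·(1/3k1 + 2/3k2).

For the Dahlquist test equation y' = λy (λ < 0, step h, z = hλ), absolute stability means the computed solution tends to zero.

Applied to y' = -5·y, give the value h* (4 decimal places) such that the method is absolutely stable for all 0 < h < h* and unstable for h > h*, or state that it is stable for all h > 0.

Test eqn y'=λy, z=hλ:
  k1=λy_n ⇒ h·k1=z·y_n;  k2=λ(1+3/11z)y_n ⇒ h·k2=z(1+3/11z)y_n
  y_{n+1}/y_n = 1 + 1/3z + 2/3z(1+3/11z) = 1 + z + 2/11z²
  R(z) = 1 + z + 2/11z².

Find x<0 with |R(x)|<1.
x=-1.37: |R|=0.0287
R=1: x+2/11x²=0 ⇒ x=−11/2=-5.5000; min R=1−1/(4·2/11)=-0.3750>−1
Confirm numerically:
  x=-3.113: |R|=0.35104 <1
  x=-2.819: |R|=0.37413 <1
  x=-2.641: |R|=0.37284 <1
  x=-2.273: |R|=0.33363 <1
  x=-5.973: |R|=1.51368 >1
  x=-5.744: |R|=1.25482 >1
So |R|<1 on (-5.5000, 0).

(-5.5000,0); λ=-5 ⇒ h* = (11/2)/5 = 1.1000.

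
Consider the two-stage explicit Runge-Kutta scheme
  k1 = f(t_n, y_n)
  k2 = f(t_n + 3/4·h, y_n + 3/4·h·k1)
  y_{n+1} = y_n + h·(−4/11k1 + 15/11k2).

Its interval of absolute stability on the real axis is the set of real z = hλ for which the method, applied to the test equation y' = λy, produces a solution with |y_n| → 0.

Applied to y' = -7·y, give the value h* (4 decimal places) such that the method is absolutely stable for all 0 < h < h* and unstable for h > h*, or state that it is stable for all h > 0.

On y'=λy, z=hλ:
  k1=λy_n ⇒ h·k1=z·y_n;  k2=λ(1+3/4z)y_n ⇒ h·k2=z(1+3/4z)y_n
  y_{n+1}/y_n = 1 − 4/11z + 15/11z(1+3/4z) = 1 + z + 45/44z²
  Hence R(z) = 1 + z + 45/44z².

Need |R(x)|<1, x<0.
x=-0.38: |R|=0.7677
R=1: x+45/44x²=0 ⇒ x=−44/45=-0.9778; min R=1−1/(4·45/44)=0.7556>−1
Confirm numerically:
  x=-0.781: |R|=0.84282 <1
  x=-0.575: |R|=0.76314 <1
  x=-0.483: |R|=0.75559 <1
  x=-0.421: |R|=0.76027 <1
  x=-1.308: |R|=1.44175 >1
  x=-1.169: |R|=1.22862 >1
  x=-1.142: |R|=1.19180 >1
So |R|<1 on (-0.9778, 0).

(-0.9778,0); λ=-7 ⇒ h* = (44/45)/7 = 0.1397.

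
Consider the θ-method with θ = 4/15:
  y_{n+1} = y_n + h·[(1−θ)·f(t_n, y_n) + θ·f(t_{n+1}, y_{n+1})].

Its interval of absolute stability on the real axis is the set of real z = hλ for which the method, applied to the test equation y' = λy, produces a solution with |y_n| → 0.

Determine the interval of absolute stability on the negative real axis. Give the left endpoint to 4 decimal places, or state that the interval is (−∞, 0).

(-4.2857, 0).

With y'=λy (z=hλ):
  y_{n+1} = y_n + z·[11/15·y_n + 4/15·y_{n+1}] ⇒ (1 − 4/15z)y_{n+1} = (1 + 11/15z)y_n
  so R(z) = (1 + 11/15z)/(1 − 4/15z).

Solve |R(x)|<1 on ℝ⁻.
x=-0.88: |R|=0.2873
R=−1: 1+11/15x = −1+4/15x ⇒ -7/15x=2 ⇒ x=2/(-7/15)=-4.2857
Confirm numerically:
  x=-3.675: |R|=0.85606 <1
  x=-3.288: |R|=0.75192 <1
  x=-2.265: |R|=0.41209 <1
  x=-2.022: |R|=0.31367 <1
  x=-4.667: |R|=1.07927 >1
  x=-4.499: |R|=1.04525 >1
  x=-4.447: |R|=1.03443 >1
So |R|<1 on (-4.2857, 0).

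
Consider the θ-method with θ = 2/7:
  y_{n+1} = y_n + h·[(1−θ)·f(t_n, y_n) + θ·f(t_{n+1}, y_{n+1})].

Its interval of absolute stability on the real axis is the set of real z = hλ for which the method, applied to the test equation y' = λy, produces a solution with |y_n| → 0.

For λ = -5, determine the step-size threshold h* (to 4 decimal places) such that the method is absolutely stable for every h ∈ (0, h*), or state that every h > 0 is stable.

(-4.6667,0); λ=-5 ⇒ h* = (14/3)/5 = 0.9333.

On y'=λy, z=hλ:
  y_{n+1} = y_n + z·[5/7·y_n + 2/7·y_{n+1}] ⇒ (1 − 2/7z)y_{n+1} = (1 + 5/7z)y_n
  ⇒ R(z) = (1 + 5/7z)/(1 − 2/7z).

Need |R(x)|<1, x<0.
x=-0.59: |R|=0.4951
R=−1: 1+5/7x = −1+2/7x ⇒ -3/7x=2 ⇒ x=2/(-3/7)=-4.6667
Confirm numerically:
  x=-3.798: |R|=0.82146 <1
  x=-3.356: |R|=0.71324 <1
  x=-1.881: |R|=0.22347 <1
  x=-4.958: |R|=1.05167 >1
  x=-4.896: |R|=1.04097 >1
Stable set (-4.6667, 0).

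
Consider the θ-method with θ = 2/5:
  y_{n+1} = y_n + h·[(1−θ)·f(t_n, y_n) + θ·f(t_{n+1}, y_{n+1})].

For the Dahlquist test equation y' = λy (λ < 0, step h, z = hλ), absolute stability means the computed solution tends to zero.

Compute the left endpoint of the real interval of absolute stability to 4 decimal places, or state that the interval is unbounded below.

On y'=λy, z=hλ:
  y_{n+1} = y_n + z·[3/5·y_n + 2/5·y_{n+1}] ⇒ (1 − 2/5z)y_{n+1} = (1 + 3/5z)y_n
  ⇒ R(z) = (1 + 3/5z)/(1 − 2/5z).

Boundary: |R(x)|=1, x<0.
x=-0.77: |R|=0.4113
R=−1: 1+3/5x = −1+2/5x ⇒ -1/5x=2 ⇒ x=2/(-1/5)=-10.0000
Confirm numerically:
  x=-8.289: |R|=0.92071 <1
  x=-6.350: |R|=0.79379 <1
  x=-4.971: |R|=0.66343 <1
  x=-4.760: |R|=0.63912 <1
  x=-10.255: |R|=1.01000 >1
  x=-10.230: |R|=1.00903 >1
Interval (-10.0000, 0).

z* = -10.0000.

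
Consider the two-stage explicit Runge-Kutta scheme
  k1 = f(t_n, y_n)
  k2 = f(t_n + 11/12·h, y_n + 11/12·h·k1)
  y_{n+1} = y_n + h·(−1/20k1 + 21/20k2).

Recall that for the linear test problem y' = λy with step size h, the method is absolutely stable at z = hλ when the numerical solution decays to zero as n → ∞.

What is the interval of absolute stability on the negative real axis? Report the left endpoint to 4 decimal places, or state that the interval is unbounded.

(-1.0390, 0).

With y'=λy (z=hλ):
  k1=λy_n ⇒ h·k1=z·y_n;  k2=λ(1+11/12z)y_n ⇒ h·k2=z(1+11/12z)y_n
  y_{n+1}/y_n = 1 − 1/20z + 21/20z(1+11/12z) = 1 + z + 77/80z²
  Hence R(z) = 1 + z + 77/80z².

Boundary: |R(x)|=1, x<0.
x=-1.48: |R|=1.6283
R=1: x+77/80x²=0 ⇒ x=−80/77=-1.0390; min R=1−1/(4·77/80)=0.7403>−1
Confirm numerically:
  x=-0.978: |R|=0.94262 <1
  x=-0.713: |R|=0.77631 <1
  x=-0.454: |R|=0.74439 <1
  x=-1.453: |R|=1.57904 >1
  x=-1.312: |R|=1.34479 >1
  x=-1.275: |R|=1.28966 >1
So |R|<1 on (-1.0390, 0).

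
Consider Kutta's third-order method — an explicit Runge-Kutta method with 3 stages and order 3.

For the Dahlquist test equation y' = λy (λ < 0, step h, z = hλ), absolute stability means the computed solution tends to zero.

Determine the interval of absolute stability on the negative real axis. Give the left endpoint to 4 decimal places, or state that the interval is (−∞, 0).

(-2.5127, 0).

On y'=λy, z=hλ:
  order 3, 3-stage ⇒ R(z)=1+z+z^2/2+z^3/6
  (e.g. R(-1.47)=0.08103, |R|=0.08103)

Find x<0 with |R(x)|<1.
x=-1.47: |R|=0.0810
|R(-1.86)|=0.2027 |R(-1.76)|=0.1198 |R(-0.79)|=0.4399
Bisect:
  x_lo=-3.0224 |R|=2.0564  x_hi=-0.0590 |R|=0.9427
  mid=-1.54069 |R|=0.03664 →hi
  mid=-2.28152 |R|=0.65820 →hi
  mid=-2.65194 |R|=1.24397 →lo
  mid=-2.46673 |R|=0.92593 →hi
  mid=-2.55934 |R|=1.07826 →lo
  mid=-2.51303 |R|=1.00048 →lo
  mid=-2.48988 |R|=0.96280 →hi
  mid=-2.50146 |R|=0.98154 →hi
  mid=-2.50725 |R|=0.99098 →hi
  mid=-2.51014 |R|=0.99572 →hi
  ...
  [-2.51285,-2.51267] ⇒ x*=-2.5127
Stable set (-2.5127, 0).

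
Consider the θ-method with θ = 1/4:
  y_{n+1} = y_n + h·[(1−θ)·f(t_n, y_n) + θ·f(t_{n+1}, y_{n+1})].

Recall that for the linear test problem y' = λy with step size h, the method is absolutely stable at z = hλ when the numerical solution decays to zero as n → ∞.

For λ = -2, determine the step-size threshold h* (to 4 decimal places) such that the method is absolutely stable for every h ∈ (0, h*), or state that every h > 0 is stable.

(-4.0000,0); λ=-2 ⇒ h* = (4)/2 = 2.0000.

With y'=λy (z=hλ):
  y_{n+1} = y_n + z·[3/4·y_n + 1/4·y_{n+1}] ⇒ (1 − 1/4z)y_{n+1} = (1 + 3/4z)y_n
  so R(z) = (1 + 3/4z)/(1 − 1/4z).

Need |R(x)|<1, x<0.
x=-0.59: |R|=0.4858
R=−1: 1+3/4x = −1+1/4x ⇒ -1/2x=2 ⇒ x=2/(-1/2)=-4.0000
Confirm numerically:
  x=-1.722: |R|=0.20377 <1
  x=-1.706: |R|=0.19593 <1
  x=-1.682: |R|=0.18409 <1
  x=-4.372: |R|=1.08887 >1
  x=-4.225: |R|=1.05471 >1
So |R|<1 on (-4.0000, 0).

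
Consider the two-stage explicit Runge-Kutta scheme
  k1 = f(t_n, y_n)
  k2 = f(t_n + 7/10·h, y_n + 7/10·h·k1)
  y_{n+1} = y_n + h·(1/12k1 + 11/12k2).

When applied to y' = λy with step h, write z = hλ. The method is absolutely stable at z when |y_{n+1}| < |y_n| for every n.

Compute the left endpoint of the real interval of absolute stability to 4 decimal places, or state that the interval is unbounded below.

z* = -1.5584.

Set f=λy, z=hλ:
  k1=λy_n ⇒ h·k1=z·y_n;  k2=λ(1+7/10z)y_n ⇒ h·k2=z(1+7/10z)y_n
  y_{n+1}/y_n = 1 + 1/12z + 11/12z(1+7/10z) = 1 + z + 77/120z²
  ⇒ R(z) = 1 + z + 77/120z².

Solve |R(x)|<1 on ℝ⁻.
x=-1.46: |R|=0.9078
R=1: x+77/120x²=0 ⇒ x=−120/77=-1.5584; min R=1−1/(4·77/120)=0.6104>−1
Confirm numerically:
  x=-0.974: |R|=0.63473 <1
  x=-0.831: |R|=0.61211 <1
  x=-0.664: |R|=0.61891 <1
  x=-1.928: |R|=1.45719 >1
  x=-1.823: |R|=1.30947 >1
  x=-1.653: |R|=1.10030 >1
Stable set (-1.5584, 0).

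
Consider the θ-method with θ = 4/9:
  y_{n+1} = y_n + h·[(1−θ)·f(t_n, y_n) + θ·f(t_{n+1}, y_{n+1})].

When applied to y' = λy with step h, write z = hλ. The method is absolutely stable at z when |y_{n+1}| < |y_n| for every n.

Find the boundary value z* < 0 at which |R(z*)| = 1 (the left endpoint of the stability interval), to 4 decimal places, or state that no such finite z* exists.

Set f=λy, z=hλ:
  y_{n+1} = y_n + z·[5/9·y_n + 4/9·y_{n+1}] ⇒ (1 − 4/9z)y_{n+1} = (1 + 5/9z)y_n
  R(z) = (1 + 5/9z)/(1 − 4/9z).

Solve |R(x)|<1 on ℝ⁻.
x=-0.75: |R|=0.4375
R=−1: 1+5/9x = −1+4/9x ⇒ -1/9x=2 ⇒ x=2/(-1/9)=-18.0000
Confirm numerically:
  x=-12.181: |R|=0.89919 <1
  x=-11.995: |R|=0.89461 <1
  x=-8.430: |R|=0.77598 <1
  x=-18.576: |R|=1.00691 >1
  x=-18.280: |R|=1.00341 >1
  x=-18.160: |R|=1.00196 >1
Stable set (-18.0000, 0).

left endpoint -18.0000.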